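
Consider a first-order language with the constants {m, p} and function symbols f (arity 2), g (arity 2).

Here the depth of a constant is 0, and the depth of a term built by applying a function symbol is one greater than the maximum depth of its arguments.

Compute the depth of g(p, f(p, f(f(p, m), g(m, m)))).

depth(f(p, m)) = 1 + max(0, 0) = 1
depth(g(m, m)) = 1 + max(0, 0) = 1
depth(f(f(p, m), g(m, m))) = 1 + max(1, 1) = 2
depth(f(p, f(f(p, m), g(m, m)))) = 1 + max(0, 2) = 3
depth(g(p, f(p, f(f(p, m), g(m, m))))) = 1 + max(0, 3) = 4

4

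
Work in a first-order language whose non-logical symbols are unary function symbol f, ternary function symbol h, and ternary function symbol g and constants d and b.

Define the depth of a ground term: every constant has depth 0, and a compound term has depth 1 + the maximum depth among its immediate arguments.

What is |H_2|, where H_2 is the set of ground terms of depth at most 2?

Count level by level. With function symbols f/1, h/3, g/3, the terms of depth ≤ k are the 2 constants together with each function applied to depth-≤(k−1) tuples, so N_k = 2 + N_{k-1} + N_{k-1}^3 + N_{k-1}^3.
N_0 = 2
N_1 = 2 + 2 + 2^3 + 2^3 = 20
N_2 = 2 + 20 + 20^3 + 20^3 = 16022

16022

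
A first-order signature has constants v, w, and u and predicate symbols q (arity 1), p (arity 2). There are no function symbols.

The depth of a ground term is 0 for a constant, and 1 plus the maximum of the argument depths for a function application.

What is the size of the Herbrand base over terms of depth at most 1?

12

First count ground terms of depth ≤ 1.
With no function symbols every ground term is a constant, so there are exactly 3 ground terms at every depth bound.
N_0 = 3
N_1 = 3
Explicitly: v, w, u.
So |H| = 3.
Ground atoms are formed by filling each argument slot of a predicate with a term from H, so an r-ary predicate gives |H|^r atoms:
  q: 3;  p: 3^2 = 9
Total ground atoms: 3 + 9 = 12.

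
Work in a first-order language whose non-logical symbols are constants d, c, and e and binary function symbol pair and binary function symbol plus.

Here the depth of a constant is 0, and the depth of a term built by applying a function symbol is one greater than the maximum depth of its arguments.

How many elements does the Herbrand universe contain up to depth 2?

Let N_k = |{terms of depth ≤ k}|. Then N_0 = 3 and N_k = 3 + N_{k-1}^2 + N_{k-1}^2 for k ≥ 1 (one summand per function symbol, arity giving the exponent).
N_0 = 3
N_1 = 3 + 3^2 + 3^2 = 21
N_2 = 3 + 21^2 + 21^2 = 885

885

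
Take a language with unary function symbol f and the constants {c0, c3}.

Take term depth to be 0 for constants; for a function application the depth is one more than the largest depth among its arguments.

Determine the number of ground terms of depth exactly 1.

Count level by level. With function symbols f/1, the terms of depth ≤ k are the 2 constants together with each function applied to depth-≤(k−1) tuples, so N_k = 2 + N_{k-1}.
N_0 = 2
N_1 = 2 + 2 = 4
Terms of depth exactly 1: N_1 − N_0 = 4 − 2 = 2.

2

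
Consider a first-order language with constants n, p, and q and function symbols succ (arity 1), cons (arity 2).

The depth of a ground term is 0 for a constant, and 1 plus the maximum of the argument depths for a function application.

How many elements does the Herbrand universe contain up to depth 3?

59295

Let N_k = |{terms of depth ≤ k}|. Then N_0 = 3 and N_k = 3 + N_{k-1} + N_{k-1}^2 for k ≥ 1 (one summand per function symbol, arity giving the exponent).
N_0 = 3
N_1 = 3 + 3 + 3^2 = 15
N_2 = 3 + 15 + 15^2 = 243
N_3 = 3 + 243 + 243^2 = 59295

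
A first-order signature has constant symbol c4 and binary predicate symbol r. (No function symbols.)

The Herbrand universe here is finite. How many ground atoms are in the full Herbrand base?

1

With no function symbols, the Herbrand universe is just the 1 constant.
Ground atoms per predicate: r: 1^2 = 1.
Herbrand base size = 1 = 1.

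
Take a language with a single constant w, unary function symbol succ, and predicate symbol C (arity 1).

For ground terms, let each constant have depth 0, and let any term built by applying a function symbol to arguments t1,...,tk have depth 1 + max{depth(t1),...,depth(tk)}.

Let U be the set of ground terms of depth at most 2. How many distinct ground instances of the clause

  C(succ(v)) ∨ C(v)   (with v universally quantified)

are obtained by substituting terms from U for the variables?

3

Ground terms of depth ≤ 2:
  Let N_k count ground terms of depth at most k. Each non-constant term of depth ≤ k is some function symbol applied to depth-≤(k−1) arguments, giving N_k = 1 + N_{k-1}.
  N_0 = 1
  N_1 = 1 + 1 = 2
  N_2 = 1 + 2 = 3
  Explicitly: w, succ(w), succ(succ(w)).
So there are 3 ground terms available for substitution.
The variable v ranges independently over the available ground terms, and distinct assignments produce distinct instances.
Number of ground instances = 3.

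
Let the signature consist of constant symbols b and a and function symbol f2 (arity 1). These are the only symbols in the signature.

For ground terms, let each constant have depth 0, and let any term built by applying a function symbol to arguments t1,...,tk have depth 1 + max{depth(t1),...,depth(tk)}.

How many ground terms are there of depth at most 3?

Let N_k = |{terms of depth ≤ k}|. Then N_0 = 2 and N_k = 2 + N_{k-1} for k ≥ 1 (one summand per function symbol, arity giving the exponent).
N_0 = 2
N_1 = 2 + 2 = 4
N_2 = 2 + 4 = 6
N_3 = 2 + 6 = 8

8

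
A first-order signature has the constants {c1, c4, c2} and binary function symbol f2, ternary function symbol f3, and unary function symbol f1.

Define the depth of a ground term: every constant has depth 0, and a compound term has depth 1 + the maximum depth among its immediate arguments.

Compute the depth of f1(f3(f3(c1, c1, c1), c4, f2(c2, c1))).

3

depth(f3(c1, c1, c1)) = 1 + max(0, 0, 0) = 1
depth(f2(c2, c1)) = 1 + max(0, 0) = 1
depth(f3(f3(c1, c1, c1), c4, f2(c2, c1))) = 1 + max(1, 0, 1) = 2
depth(f1(f3(f3(c1, c1, c1), c4, f2(c2, c1)))) = 1 + depth(f3(f3(c1, c1, c1), c4, f2(c2, c1))) = 1 + 2 = 3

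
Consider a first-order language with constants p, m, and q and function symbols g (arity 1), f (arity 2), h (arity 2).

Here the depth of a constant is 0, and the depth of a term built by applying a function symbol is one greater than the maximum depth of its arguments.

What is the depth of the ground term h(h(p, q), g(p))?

2

depth(h(p, q)) = 1 + max(0, 0) = 1
depth(g(p)) = 1 + depth(p) = 1 + 0 = 1
depth(h(h(p, q), g(p))) = 1 + max(1, 1) = 2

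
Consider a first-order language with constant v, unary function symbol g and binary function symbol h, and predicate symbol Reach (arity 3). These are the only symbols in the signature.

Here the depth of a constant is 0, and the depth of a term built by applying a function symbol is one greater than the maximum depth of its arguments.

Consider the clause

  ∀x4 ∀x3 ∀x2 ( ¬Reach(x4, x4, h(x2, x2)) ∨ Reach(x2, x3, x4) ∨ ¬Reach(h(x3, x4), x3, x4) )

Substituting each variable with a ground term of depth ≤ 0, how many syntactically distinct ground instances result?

1

Ground terms of depth ≤ 0:
  Count level by level. With function symbols g/1, h/2, the terms of depth ≤ k are the 1 constant together with each function applied to depth-≤(k−1) tuples, so N_k = 1 + N_{k-1} + N_{k-1}^2.
  N_0 = 1
So there is exactly 1 ground term available for substitution.
Each of x4, x3, x2 ranges independently over the available ground terms, and distinct assignments produce distinct instances.
Number of ground instances = 1^3 = 1.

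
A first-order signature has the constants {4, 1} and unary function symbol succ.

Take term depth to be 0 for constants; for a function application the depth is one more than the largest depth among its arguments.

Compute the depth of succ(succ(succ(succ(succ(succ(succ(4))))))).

depth(succ(4)) = 1 + depth(4) = 1 + 0 = 1
depth(succ(succ(4))) = 1 + depth(succ(4)) = 1 + 1 = 2
depth(succ(succ(succ(4)))) = 1 + depth(succ(succ(4))) = 1 + 2 = 3
depth(succ(succ(succ(succ(4))))) = 1 + depth(succ(succ(succ(4)))) = 1 + 3 = 4
depth(succ(succ(succ(succ(succ(4)))))) = 1 + depth(succ(succ(succ(succ(4))))) = 1 + 4 = 5
depth(succ(succ(succ(succ(succ(succ(4))))))) = 1 + depth(succ(succ(succ(succ(succ(4)))))) = 1 + 5 = 6
depth(succ(succ(succ(succ(succ(succ(succ(4)))))))) = 1 + depth(succ(succ(succ(succ(succ(succ(4))))))) = 1 + 6 = 7

7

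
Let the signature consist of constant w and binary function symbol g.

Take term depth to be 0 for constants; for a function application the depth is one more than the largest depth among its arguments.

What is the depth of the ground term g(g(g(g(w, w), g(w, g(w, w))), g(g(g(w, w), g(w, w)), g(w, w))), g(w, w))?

5

depth(g(w, w)) = 1 + max(0, 0) = 1
depth(g(w, g(w, w))) = 1 + max(0, 1) = 2
depth(g(g(w, w), g(w, g(w, w)))) = 1 + max(1, 2) = 3
depth(g(g(w, w), g(w, w))) = 1 + max(1, 1) = 2
depth(g(g(g(w, w), g(w, w)), g(w, w))) = 1 + max(2, 1) = 3
depth(g(g(g(w, w), g(w, g(w, w))), g(g(g(w, w), g(w, w)), g(w, w)))) = 1 + max(3, 3) = 4
depth(g(g(g(g(w, w), g(w, g(w, w))), g(g(g(w, w), g(w, w)), g(w, w))), g(w, w))) = 1 + max(4, 1) = 5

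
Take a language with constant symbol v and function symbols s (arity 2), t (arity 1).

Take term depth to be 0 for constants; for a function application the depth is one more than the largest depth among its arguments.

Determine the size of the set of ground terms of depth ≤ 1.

3

If N_k denotes the number of depth-≤k ground terms, the 1 constant gives N_0 = 1, and each function symbol of arity r contributes N_{k-1}^r new terms at level k: N_k = 1 + N_{k-1}^2 + N_{k-1}.
N_0 = 1
N_1 = 1 + 1^2 + 1 = 3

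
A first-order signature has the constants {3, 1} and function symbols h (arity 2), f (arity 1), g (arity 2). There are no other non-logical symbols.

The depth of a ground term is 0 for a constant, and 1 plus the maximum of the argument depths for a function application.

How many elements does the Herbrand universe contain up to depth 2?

302

Write N_k for the number of ground terms of depth ≤ k. A term of depth ≤ k is either a constant or a function symbol applied to arguments of depth ≤ k−1, so N_k = 2 + N_{k-1}^2 + N_{k-1} + N_{k-1}^2.
N_0 = 2
N_1 = 2 + 2^2 + 2 + 2^2 = 12
N_2 = 2 + 12^2 + 12 + 12^2 = 302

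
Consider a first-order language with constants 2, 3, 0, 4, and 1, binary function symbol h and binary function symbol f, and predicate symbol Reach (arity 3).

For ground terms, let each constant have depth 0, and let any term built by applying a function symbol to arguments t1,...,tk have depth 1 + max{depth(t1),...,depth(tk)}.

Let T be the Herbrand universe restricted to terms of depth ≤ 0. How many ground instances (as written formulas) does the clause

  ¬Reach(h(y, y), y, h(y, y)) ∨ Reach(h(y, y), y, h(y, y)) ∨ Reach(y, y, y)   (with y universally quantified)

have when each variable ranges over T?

Ground terms of depth ≤ 0:
  Count level by level. With function symbols h/2, f/2, the terms of depth ≤ k are the 5 constants together with each function applied to depth-≤(k−1) tuples, so N_k = 5 + N_{k-1}^2 + N_{k-1}^2.
  N_0 = 5
  Explicitly: 2, 3, 0, 4, 1.
So there are 5 ground terms available for substitution.
The clause has 1 distinct variable (y), which appears in the body. In the free term algebra distinct substitutions yield syntactically distinct ground instances.
Number of ground instances = 5.

5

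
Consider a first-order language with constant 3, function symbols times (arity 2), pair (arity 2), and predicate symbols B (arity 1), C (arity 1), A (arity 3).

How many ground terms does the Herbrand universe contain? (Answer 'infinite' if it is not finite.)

The signature has at least one function symbol (times, arity 2) and at least one constant (3).
Iterating times gives infinitely many distinct ground terms: 3, times(3, 3), times(times(3, 3), times(3, 3)), ...
So the Herbrand universe is infinite.

infinite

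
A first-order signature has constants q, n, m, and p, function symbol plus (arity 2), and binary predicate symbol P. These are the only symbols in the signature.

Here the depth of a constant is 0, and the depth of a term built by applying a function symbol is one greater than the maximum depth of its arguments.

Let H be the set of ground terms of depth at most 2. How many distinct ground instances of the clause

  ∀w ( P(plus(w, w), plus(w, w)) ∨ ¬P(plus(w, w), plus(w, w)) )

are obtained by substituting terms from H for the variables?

404

Ground terms of depth ≤ 2:
  Count level by level. With function symbols plus/2, the terms of depth ≤ k are the 4 constants together with each function applied to depth-≤(k−1) tuples, so N_k = 4 + N_{k-1}^2.
  N_0 = 4
  N_1 = 4 + 4^2 = 20
  N_2 = 4 + 20^2 = 404
So there are 404 ground terms available for substitution.
There is 1 variable to instantiate (w),  occurring in at least one literal, so different choices give different ground instances.
Number of ground instances = 404.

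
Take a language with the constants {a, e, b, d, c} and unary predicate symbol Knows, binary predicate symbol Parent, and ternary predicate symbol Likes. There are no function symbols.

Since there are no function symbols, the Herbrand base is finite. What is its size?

With no function symbols, the Herbrand universe is just the 5 constants.
Ground atoms per predicate: Knows: 5, Parent: 5^2 = 25, Likes: 5^3 = 125.
Herbrand base size = 5 + 25 + 125 = 155.

155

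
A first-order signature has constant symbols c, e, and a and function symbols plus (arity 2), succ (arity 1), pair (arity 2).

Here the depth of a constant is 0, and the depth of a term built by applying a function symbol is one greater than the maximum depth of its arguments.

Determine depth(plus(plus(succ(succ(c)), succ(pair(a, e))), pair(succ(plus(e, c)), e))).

depth(succ(c)) = 1 + depth(c) = 1 + 0 = 1
depth(succ(succ(c))) = 1 + depth(succ(c)) = 1 + 1 = 2
depth(pair(a, e)) = 1 + max(0, 0) = 1
depth(succ(pair(a, e))) = 1 + depth(pair(a, e)) = 1 + 1 = 2
depth(plus(succ(succ(c)), succ(pair(a, e)))) = 1 + max(2, 2) = 3
depth(plus(e, c)) = 1 + max(0, 0) = 1
depth(succ(plus(e, c))) = 1 + depth(plus(e, c)) = 1 + 1 = 2
depth(pair(succ(plus(e, c)), e)) = 1 + max(2, 0) = 3
depth(plus(plus(succ(succ(c)), succ(pair(a, e))), pair(succ(plus(e, c)), e))) = 1 + max(3, 3) = 4

4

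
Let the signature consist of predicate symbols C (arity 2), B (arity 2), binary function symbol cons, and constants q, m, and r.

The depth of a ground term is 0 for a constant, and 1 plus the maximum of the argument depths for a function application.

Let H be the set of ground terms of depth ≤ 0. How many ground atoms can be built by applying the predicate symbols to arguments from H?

18

First count ground terms of depth ≤ 0.
Let N_k = |{terms of depth ≤ k}|. Then N_0 = 3 and N_k = 3 + N_{k-1}^2 for k ≥ 1 (one summand per function symbol, arity giving the exponent).
N_0 = 3
So |H| = 3.
A ground atom is a predicate applied to a tuple of terms from H, so the count is the sum over predicates of |H|^arity:
  C: 3^2 = 9;  B: 3^2 = 9
Total ground atoms: 9 + 9 = 18.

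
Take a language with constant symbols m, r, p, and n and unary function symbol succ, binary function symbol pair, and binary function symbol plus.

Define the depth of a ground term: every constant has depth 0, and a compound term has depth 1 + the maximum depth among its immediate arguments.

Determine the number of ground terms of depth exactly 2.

Let N_k = |{terms of depth ≤ k}|. Then N_0 = 4 and N_k = 4 + N_{k-1} + N_{k-1}^2 + N_{k-1}^2 for k ≥ 1 (one summand per function symbol, arity giving the exponent).
N_0 = 4
N_1 = 4 + 4 + 4^2 + 4^2 = 40
N_2 = 4 + 40 + 40^2 + 40^2 = 3244
Terms of depth exactly 2: N_2 − N_1 = 3244 − 40 = 3204.

3204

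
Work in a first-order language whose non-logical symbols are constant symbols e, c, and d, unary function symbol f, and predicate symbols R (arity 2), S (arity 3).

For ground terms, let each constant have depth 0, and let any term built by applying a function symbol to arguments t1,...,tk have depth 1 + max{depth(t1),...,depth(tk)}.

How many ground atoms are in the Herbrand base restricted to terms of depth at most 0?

36

First count ground terms of depth ≤ 0.
Write N_k for the number of ground terms of depth ≤ k. A term of depth ≤ k is either a constant or a function symbol applied to arguments of depth ≤ k−1, so N_k = 3 + N_{k-1}.
N_0 = 3
Explicitly: e, c, d.
So |H| = 3.
Each predicate of arity r yields |H|^r ground atoms (one per choice of an r-tuple from H):
  R: 3^2 = 9;  S: 3^3 = 27
Total ground atoms: 9 + 27 = 36.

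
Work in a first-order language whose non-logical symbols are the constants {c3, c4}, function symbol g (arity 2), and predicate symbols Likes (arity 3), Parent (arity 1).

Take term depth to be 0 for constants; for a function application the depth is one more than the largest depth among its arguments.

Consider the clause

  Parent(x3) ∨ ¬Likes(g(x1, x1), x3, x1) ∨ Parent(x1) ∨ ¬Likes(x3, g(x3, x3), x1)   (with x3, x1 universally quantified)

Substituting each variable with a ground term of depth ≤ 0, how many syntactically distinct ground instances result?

Ground terms of depth ≤ 0:
  Count level by level. With function symbols g/2, the terms of depth ≤ k are the 2 constants together with each function applied to depth-≤(k−1) tuples, so N_k = 2 + N_{k-1}^2.
  N_0 = 2
  Explicitly: c3, c4.
So there are 2 ground terms available for substitution.
The clause has 2 distinct variables (x3, x1), each appearing in the body. In the free term algebra distinct substitutions yield syntactically distinct ground instances.
Number of ground instances = 2^2 = 4.

4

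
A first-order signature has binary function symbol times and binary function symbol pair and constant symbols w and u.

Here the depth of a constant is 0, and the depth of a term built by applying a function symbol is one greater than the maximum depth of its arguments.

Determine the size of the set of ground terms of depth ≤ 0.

2

Let N_k count ground terms of depth at most k. Each non-constant term of depth ≤ k is some function symbol applied to depth-≤(k−1) arguments, giving N_k = 2 + N_{k-1}^2 + N_{k-1}^2.
N_0 = 2
Explicitly: w, u.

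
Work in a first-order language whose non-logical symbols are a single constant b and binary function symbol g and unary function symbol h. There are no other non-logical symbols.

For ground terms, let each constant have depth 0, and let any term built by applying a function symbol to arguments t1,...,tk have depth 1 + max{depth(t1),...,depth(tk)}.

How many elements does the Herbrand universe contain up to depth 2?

Let N_k count ground terms of depth at most k. Each non-constant term of depth ≤ k is some function symbol applied to depth-≤(k−1) arguments, giving N_k = 1 + N_{k-1}^2 + N_{k-1}.
N_0 = 1
N_1 = 1 + 1^2 + 1 = 3
N_2 = 1 + 3^2 + 3 = 13

13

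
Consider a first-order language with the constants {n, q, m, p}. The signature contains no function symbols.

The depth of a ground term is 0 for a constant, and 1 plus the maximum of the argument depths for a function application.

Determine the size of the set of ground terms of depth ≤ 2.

With no function symbols every ground term is a constant, so there are exactly 4 ground terms at every depth bound.
N_0 = 4
N_1 = 4
N_2 = 4
Explicitly: n, q, m, p.

4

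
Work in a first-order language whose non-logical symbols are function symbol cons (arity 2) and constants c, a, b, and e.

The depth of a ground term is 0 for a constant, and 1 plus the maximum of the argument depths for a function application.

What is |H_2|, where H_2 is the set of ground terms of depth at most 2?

404

Let N_k = |{terms of depth ≤ k}|. Then N_0 = 4 and N_k = 4 + N_{k-1}^2 for k ≥ 1 (one summand per function symbol, arity giving the exponent).
N_0 = 4
N_1 = 4 + 4^2 = 20
N_2 = 4 + 20^2 = 404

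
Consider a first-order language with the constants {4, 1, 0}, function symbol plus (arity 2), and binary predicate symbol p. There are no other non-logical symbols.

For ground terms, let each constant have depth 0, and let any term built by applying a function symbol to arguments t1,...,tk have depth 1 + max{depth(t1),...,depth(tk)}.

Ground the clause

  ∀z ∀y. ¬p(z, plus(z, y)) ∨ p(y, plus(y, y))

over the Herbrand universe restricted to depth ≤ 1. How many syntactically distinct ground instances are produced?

144

Ground terms of depth ≤ 1:
  Let N_k = |{terms of depth ≤ k}|. Then N_0 = 3 and N_k = 3 + N_{k-1}^2 for k ≥ 1 (one summand per function symbol, arity giving the exponent).
  N_0 = 3
  N_1 = 3 + 3^2 = 12
  Explicitly: 4, 1, 0, plus(4, 4), plus(4, 1), plus(4, 0), plus(1, 4), plus(1, 1), plus(1, 0), plus(0, 4), plus(0, 1), plus(0, 0).
So there are 12 ground terms available for substitution.
The body mentions every one of the 2 quantified variables; since ground terms form a free algebra, no two substitutions collapse to the same formula.
Number of ground instances = 12^2 = 144.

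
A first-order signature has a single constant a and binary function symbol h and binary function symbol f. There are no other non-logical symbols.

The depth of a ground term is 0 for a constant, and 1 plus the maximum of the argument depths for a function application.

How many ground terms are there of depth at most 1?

3

Let N_k = |{terms of depth ≤ k}|. Then N_0 = 1 and N_k = 1 + N_{k-1}^2 + N_{k-1}^2 for k ≥ 1 (one summand per function symbol, arity giving the exponent).
N_0 = 1
N_1 = 1 + 1^2 + 1^2 = 3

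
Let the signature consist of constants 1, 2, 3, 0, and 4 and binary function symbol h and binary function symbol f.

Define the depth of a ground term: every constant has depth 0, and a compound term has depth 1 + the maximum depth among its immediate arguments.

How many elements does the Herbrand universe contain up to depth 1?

55

Count level by level. With function symbols h/2, f/2, the terms of depth ≤ k are the 5 constants together with each function applied to depth-≤(k−1) tuples, so N_k = 5 + N_{k-1}^2 + N_{k-1}^2.
N_0 = 5
N_1 = 5 + 5^2 + 5^2 = 55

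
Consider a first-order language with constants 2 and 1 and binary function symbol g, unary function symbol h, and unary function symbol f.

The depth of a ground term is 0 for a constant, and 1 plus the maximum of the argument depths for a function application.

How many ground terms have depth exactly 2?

112

Count level by level. With function symbols g/2, h/1, f/1, the terms of depth ≤ k are the 2 constants together with each function applied to depth-≤(k−1) tuples, so N_k = 2 + N_{k-1}^2 + N_{k-1} + N_{k-1}.
N_0 = 2
N_1 = 2 + 2^2 + 2 + 2 = 10
N_2 = 2 + 10^2 + 10 + 10 = 122
Terms of depth exactly 2: N_2 − N_1 = 122 − 10 = 112.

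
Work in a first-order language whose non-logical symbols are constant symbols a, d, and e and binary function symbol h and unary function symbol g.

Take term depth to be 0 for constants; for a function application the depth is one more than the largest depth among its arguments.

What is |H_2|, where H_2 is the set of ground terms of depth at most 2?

243

Write N_k for the number of ground terms of depth ≤ k. A term of depth ≤ k is either a constant or a function symbol applied to arguments of depth ≤ k−1, so N_k = 3 + N_{k-1}^2 + N_{k-1}.
N_0 = 3
N_1 = 3 + 3^2 + 3 = 15
N_2 = 3 + 15^2 + 15 = 243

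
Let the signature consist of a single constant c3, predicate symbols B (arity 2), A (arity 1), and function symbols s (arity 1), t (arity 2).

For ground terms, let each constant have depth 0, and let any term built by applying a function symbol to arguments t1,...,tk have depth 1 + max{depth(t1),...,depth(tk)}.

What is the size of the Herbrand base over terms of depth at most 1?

12

First count ground terms of depth ≤ 1.
Let N_k = |{terms of depth ≤ k}|. Then N_0 = 1 and N_k = 1 + N_{k-1} + N_{k-1}^2 for k ≥ 1 (one summand per function symbol, arity giving the exponent).
N_0 = 1
N_1 = 1 + 1 + 1^2 = 3
Explicitly: c3, s(c3), t(c3, c3).
So |H| = 3.
For each predicate symbol, the number of ground atoms is |H| raised to its arity; summing:
  B: 3^2 = 9;  A: 3
Total ground atoms: 9 + 3 = 12.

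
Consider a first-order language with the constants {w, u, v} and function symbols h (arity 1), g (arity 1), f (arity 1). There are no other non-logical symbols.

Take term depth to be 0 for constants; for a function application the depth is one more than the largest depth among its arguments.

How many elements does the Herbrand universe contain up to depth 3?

If N_k denotes the number of depth-≤k ground terms, the 3 constants give N_0 = 3, and each function symbol of arity r contributes N_{k-1}^r new terms at level k: N_k = 3 + N_{k-1} + N_{k-1} + N_{k-1}.
N_0 = 3
N_1 = 3 + 3 + 3 + 3 = 12
N_2 = 3 + 12 + 12 + 12 = 39
N_3 = 3 + 39 + 39 + 39 = 120

120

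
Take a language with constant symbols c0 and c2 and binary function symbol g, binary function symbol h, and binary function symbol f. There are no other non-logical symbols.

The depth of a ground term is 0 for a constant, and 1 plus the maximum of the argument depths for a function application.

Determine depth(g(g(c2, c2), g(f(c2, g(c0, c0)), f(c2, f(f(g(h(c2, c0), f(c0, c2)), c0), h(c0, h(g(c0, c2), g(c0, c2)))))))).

depth(g(c2, c2)) = 1 + max(0, 0) = 1
depth(g(c0, c0)) = 1 + max(0, 0) = 1
depth(f(c2, g(c0, c0))) = 1 + max(0, 1) = 2
depth(h(c2, c0)) = 1 + max(0, 0) = 1
depth(f(c0, c2)) = 1 + max(0, 0) = 1
depth(g(h(c2, c0), f(c0, c2))) = 1 + max(1, 1) = 2
depth(f(g(h(c2, c0), f(c0, c2)), c0)) = 1 + max(2, 0) = 3
depth(g(c0, c2)) = 1 + max(0, 0) = 1
depth(h(g(c0, c2), g(c0, c2))) = 1 + max(1, 1) = 2
depth(h(c0, h(g(c0, c2), g(c0, c2)))) = 1 + max(0, 2) = 3
depth(f(f(g(h(c2, c0), f(c0, c2)), c0), h(c0, h(g(c0, c2), g(c0, c2))))) = 1 + max(3, 3) = 4
depth(f(c2, f(f(g(h(c2, c0), f(c0, c2)), c0), h(c0, h(g(c0, c2), g(c0, c2)))))) = 1 + max(0, 4) = 5
depth(g(f(c2, g(c0, c0)), f(c2, f(f(g(h(c2, c0), f(c0, c2)), c0), h(c0, h(g(c0, c2), g(c0, c2))))))) = 1 + max(2, 5) = 6
depth(g(g(c2, c2), g(f(c2, g(c0, c0)), f(c2, f(f(g(h(c2, c0), f(c0, c2)), c0), h(c0, h(g(c0, c2), g(c0, c2)))))))) = 1 + max(1, 6) = 7

7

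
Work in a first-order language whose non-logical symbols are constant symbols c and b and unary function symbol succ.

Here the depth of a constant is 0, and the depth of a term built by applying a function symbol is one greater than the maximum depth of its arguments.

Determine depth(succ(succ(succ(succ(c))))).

4

depth(succ(c)) = 1 + depth(c) = 1 + 0 = 1
depth(succ(succ(c))) = 1 + depth(succ(c)) = 1 + 1 = 2
depth(succ(succ(succ(c)))) = 1 + depth(succ(succ(c))) = 1 + 2 = 3
depth(succ(succ(succ(succ(c))))) = 1 + depth(succ(succ(succ(c)))) = 1 + 3 = 4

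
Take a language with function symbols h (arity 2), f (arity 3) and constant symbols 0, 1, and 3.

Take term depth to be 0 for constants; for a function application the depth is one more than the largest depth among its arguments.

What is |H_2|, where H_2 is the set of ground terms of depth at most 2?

Let N_k count ground terms of depth at most k. Each non-constant term of depth ≤ k is some function symbol applied to depth-≤(k−1) arguments, giving N_k = 3 + N_{k-1}^2 + N_{k-1}^3.
N_0 = 3
N_1 = 3 + 3^2 + 3^3 = 39
N_2 = 3 + 39^2 + 39^3 = 60843

60843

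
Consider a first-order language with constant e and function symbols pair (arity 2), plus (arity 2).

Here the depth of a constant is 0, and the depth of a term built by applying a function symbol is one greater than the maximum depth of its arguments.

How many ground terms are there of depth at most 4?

Let N_k count ground terms of depth at most k. Each non-constant term of depth ≤ k is some function symbol applied to depth-≤(k−1) arguments, giving N_k = 1 + N_{k-1}^2 + N_{k-1}^2.
N_0 = 1
N_1 = 1 + 1^2 + 1^2 = 3
N_2 = 1 + 3^2 + 3^2 = 19
N_3 = 1 + 19^2 + 19^2 = 723
N_4 = 1 + 723^2 + 723^2 = 1045459

1045459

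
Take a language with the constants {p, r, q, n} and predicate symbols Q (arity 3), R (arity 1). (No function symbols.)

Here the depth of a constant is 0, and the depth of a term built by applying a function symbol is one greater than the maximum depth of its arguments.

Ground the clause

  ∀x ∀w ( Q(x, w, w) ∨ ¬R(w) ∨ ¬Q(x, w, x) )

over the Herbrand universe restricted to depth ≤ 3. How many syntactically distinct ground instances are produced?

16

Ground terms of depth ≤ 3:
  With no function symbols every ground term is a constant, so there are exactly 4 ground terms at every depth bound.
  N_0 = 4
  N_1 = 4
  N_2 = 4
  N_3 = 4
So there are 4 ground terms available for substitution.
There are 2 variables to instantiate (x, w), each occurring in at least one literal, so different choices give different ground instances.
Number of ground instances = 4^2 = 16.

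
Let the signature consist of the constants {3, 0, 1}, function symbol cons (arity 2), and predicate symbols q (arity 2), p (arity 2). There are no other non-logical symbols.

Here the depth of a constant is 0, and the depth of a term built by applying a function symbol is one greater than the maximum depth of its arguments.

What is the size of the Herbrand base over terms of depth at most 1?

First count ground terms of depth ≤ 1.
Let N_k count ground terms of depth at most k. Each non-constant term of depth ≤ k is some function symbol applied to depth-≤(k−1) arguments, giving N_k = 3 + N_{k-1}^2.
N_0 = 3
N_1 = 3 + 3^2 = 12
So |H| = 12.
Each predicate of arity r yields |H|^r ground atoms (one per choice of an r-tuple from H):
  q: 12^2 = 144;  p: 12^2 = 144
Total ground atoms: 144 + 144 = 288.

288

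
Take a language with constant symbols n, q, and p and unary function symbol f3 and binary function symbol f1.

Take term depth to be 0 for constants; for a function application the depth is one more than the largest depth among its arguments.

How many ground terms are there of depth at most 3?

59295

Let N_k = |{terms of depth ≤ k}|. Then N_0 = 3 and N_k = 3 + N_{k-1} + N_{k-1}^2 for k ≥ 1 (one summand per function symbol, arity giving the exponent).
N_0 = 3
N_1 = 3 + 3 + 3^2 = 15
N_2 = 3 + 15 + 15^2 = 243
N_3 = 3 + 243 + 243^2 = 59295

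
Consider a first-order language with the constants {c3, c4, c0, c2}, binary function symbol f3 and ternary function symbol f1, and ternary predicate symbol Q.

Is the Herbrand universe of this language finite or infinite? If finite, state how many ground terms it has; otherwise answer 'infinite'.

infinite

The signature has at least one function symbol (f3, arity 2) and at least one constant (c3).
Iterating f3 gives infinitely many distinct ground terms: c3, f3(c3, c3), f3(f3(c3, c3), f3(c3, c3)), ...
So the Herbrand universe is infinite.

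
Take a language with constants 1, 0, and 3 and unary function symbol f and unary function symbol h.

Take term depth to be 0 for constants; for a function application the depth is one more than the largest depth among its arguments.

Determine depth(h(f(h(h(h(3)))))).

5

depth(h(3)) = 1 + depth(3) = 1 + 0 = 1
depth(h(h(3))) = 1 + depth(h(3)) = 1 + 1 = 2
depth(h(h(h(3)))) = 1 + depth(h(h(3))) = 1 + 2 = 3
depth(f(h(h(h(3))))) = 1 + depth(h(h(h(3)))) = 1 + 3 = 4
depth(h(f(h(h(h(3)))))) = 1 + depth(f(h(h(h(3))))) = 1 + 4 = 5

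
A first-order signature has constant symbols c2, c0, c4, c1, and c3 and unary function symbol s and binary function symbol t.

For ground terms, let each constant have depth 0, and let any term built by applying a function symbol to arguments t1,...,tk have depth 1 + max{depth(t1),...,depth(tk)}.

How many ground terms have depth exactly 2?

1230

Let N_k count ground terms of depth at most k. Each non-constant term of depth ≤ k is some function symbol applied to depth-≤(k−1) arguments, giving N_k = 5 + N_{k-1} + N_{k-1}^2.
N_0 = 5
N_1 = 5 + 5 + 5^2 = 35
N_2 = 5 + 35 + 35^2 = 1265
Terms of depth exactly 2: N_2 − N_1 = 1265 − 35 = 1230.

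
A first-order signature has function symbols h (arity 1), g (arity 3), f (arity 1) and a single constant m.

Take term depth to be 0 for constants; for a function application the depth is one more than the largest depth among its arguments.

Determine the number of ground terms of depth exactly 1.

3

Let N_k = |{terms of depth ≤ k}|. Then N_0 = 1 and N_k = 1 + N_{k-1} + N_{k-1}^3 + N_{k-1} for k ≥ 1 (one summand per function symbol, arity giving the exponent).
N_0 = 1
N_1 = 1 + 1 + 1^3 + 1 = 4
Terms of depth exactly 1: N_1 − N_0 = 4 − 1 = 3.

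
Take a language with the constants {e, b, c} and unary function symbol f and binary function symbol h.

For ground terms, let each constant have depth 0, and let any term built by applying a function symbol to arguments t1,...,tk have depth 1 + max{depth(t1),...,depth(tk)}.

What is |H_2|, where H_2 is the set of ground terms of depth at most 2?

243

Let N_k = |{terms of depth ≤ k}|. Then N_0 = 3 and N_k = 3 + N_{k-1} + N_{k-1}^2 for k ≥ 1 (one summand per function symbol, arity giving the exponent).
N_0 = 3
N_1 = 3 + 3 + 3^2 = 15
N_2 = 3 + 15 + 15^2 = 243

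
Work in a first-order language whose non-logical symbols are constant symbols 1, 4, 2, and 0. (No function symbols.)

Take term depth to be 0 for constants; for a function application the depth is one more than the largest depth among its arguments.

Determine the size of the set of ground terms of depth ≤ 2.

4

With no function symbols every ground term is a constant, so there are exactly 4 ground terms at every depth bound.
N_0 = 4
N_1 = 4
N_2 = 4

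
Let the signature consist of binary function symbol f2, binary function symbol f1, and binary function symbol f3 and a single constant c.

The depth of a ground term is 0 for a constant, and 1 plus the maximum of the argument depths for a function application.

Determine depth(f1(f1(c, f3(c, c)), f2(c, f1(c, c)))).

depth(f3(c, c)) = 1 + max(0, 0) = 1
depth(f1(c, f3(c, c))) = 1 + max(0, 1) = 2
depth(f1(c, c)) = 1 + max(0, 0) = 1
depth(f2(c, f1(c, c))) = 1 + max(0, 1) = 2
depth(f1(f1(c, f3(c, c)), f2(c, f1(c, c)))) = 1 + max(2, 2) = 3

3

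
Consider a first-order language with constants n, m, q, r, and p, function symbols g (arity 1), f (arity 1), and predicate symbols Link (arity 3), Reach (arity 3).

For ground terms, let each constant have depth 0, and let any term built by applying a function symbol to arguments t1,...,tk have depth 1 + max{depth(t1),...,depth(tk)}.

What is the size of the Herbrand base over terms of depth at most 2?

First count ground terms of depth ≤ 2.
Count level by level. With function symbols g/1, f/1, the terms of depth ≤ k are the 5 constants together with each function applied to depth-≤(k−1) tuples, so N_k = 5 + N_{k-1} + N_{k-1}.
N_0 = 5
N_1 = 5 + 5 + 5 = 15
N_2 = 5 + 15 + 15 = 35
So |H| = 35.
Each predicate of arity r yields |H|^r ground atoms (one per choice of an r-tuple from H):
  Link: 35^3 = 42875;  Reach: 35^3 = 42875
Total ground atoms: 42875 + 42875 = 85750.

85750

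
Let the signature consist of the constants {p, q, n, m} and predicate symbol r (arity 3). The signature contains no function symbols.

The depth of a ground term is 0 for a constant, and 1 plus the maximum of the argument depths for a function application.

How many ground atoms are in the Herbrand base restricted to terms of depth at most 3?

64

First count ground terms of depth ≤ 3.
With no function symbols every ground term is a constant, so there are exactly 4 ground terms at every depth bound.
N_0 = 4
N_1 = 4
N_2 = 4
N_3 = 4
Explicitly: p, q, n, m.
So |H| = 4.
For each predicate symbol, the number of ground atoms is |H| raised to its arity; summing:
  r: 4^3 = 64
Total ground atoms: 64.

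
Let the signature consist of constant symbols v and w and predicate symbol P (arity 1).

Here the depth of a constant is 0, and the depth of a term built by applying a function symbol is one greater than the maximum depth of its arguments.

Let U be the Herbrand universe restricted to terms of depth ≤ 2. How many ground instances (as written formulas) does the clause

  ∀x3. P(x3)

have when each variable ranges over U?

Ground terms of depth ≤ 2:
  With no function symbols every ground term is a constant, so there are exactly 2 ground terms at every depth bound.
  N_0 = 2
  N_1 = 2
  N_2 = 2
So there are 2 ground terms available for substitution.
There is 1 variable to instantiate (x3),  occurring in at least one literal, so different choices give different ground instances.
Number of ground instances = 2.

2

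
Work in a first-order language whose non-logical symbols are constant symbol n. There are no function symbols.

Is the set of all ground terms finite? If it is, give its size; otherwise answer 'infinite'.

There are no function symbols, so the only ground term is the single constant.
The Herbrand universe is {n}, finite with 1 element.

1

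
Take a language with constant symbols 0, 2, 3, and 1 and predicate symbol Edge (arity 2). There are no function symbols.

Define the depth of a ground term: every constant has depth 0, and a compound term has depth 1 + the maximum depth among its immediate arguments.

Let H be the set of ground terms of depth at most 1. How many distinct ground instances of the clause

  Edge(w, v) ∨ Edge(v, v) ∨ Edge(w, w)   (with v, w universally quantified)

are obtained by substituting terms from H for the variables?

Ground terms of depth ≤ 1:
  With no function symbols every ground term is a constant, so there are exactly 4 ground terms at every depth bound.
  N_0 = 4
  N_1 = 4
So there are 4 ground terms available for substitution.
The clause has 2 distinct variables (v, w), each appearing in the body. In the free term algebra distinct substitutions yield syntactically distinct ground instances.
Number of ground instances = 4^2 = 16.

16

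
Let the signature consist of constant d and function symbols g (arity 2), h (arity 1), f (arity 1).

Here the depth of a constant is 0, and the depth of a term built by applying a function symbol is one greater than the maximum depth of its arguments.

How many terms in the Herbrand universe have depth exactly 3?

Write N_k for the number of ground terms of depth ≤ k. A term of depth ≤ k is either a constant or a function symbol applied to arguments of depth ≤ k−1, so N_k = 1 + N_{k-1}^2 + N_{k-1} + N_{k-1}.
N_0 = 1
N_1 = 1 + 1^2 + 1 + 1 = 4
N_2 = 1 + 4^2 + 4 + 4 = 25
N_3 = 1 + 25^2 + 25 + 25 = 676
Terms of depth exactly 3: N_3 − N_2 = 676 − 25 = 651.

651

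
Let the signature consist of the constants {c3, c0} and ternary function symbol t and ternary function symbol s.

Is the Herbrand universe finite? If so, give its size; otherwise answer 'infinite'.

The signature has at least one function symbol (t, arity 3) and at least one constant (c3).
Iterating t gives infinitely many distinct ground terms: c3, t(c3, c3, c3), t(t(c3, c3, c3), t(c3, c3, c3), t(c3, c3, c3)), ...
So the Herbrand universe is infinite.

infinite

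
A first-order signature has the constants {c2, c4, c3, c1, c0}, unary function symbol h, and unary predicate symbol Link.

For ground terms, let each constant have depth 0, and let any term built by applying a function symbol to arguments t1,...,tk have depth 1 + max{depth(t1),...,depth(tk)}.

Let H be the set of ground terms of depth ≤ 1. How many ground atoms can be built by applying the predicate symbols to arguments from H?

First count ground terms of depth ≤ 1.
Count level by level. With function symbols h/1, the terms of depth ≤ k are the 5 constants together with each function applied to depth-≤(k−1) tuples, so N_k = 5 + N_{k-1}.
N_0 = 5
N_1 = 5 + 5 = 10
Explicitly: c2, c4, c3, c1, c0, h(c2), h(c4), h(c3), h(c1), h(c0).
So |H| = 10.
Each predicate of arity r yields |H|^r ground atoms (one per choice of an r-tuple from H):
  Link: 10
Total ground atoms: 10.

10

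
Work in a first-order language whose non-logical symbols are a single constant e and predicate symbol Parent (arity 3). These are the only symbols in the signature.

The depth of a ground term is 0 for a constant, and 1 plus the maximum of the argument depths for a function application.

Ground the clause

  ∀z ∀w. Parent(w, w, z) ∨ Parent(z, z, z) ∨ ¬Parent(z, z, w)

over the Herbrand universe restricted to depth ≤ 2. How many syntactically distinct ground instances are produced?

Ground terms of depth ≤ 2:
  With no function symbols every ground term is a constant, so there is exactly 1 ground term at every depth bound.
  N_0 = 1
  N_1 = 1
  N_2 = 1
So there is exactly 1 ground term available for substitution.
Each of z, w ranges independently over the available ground terms, and distinct assignments produce distinct instances.
Number of ground instances = 1^2 = 1.

1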